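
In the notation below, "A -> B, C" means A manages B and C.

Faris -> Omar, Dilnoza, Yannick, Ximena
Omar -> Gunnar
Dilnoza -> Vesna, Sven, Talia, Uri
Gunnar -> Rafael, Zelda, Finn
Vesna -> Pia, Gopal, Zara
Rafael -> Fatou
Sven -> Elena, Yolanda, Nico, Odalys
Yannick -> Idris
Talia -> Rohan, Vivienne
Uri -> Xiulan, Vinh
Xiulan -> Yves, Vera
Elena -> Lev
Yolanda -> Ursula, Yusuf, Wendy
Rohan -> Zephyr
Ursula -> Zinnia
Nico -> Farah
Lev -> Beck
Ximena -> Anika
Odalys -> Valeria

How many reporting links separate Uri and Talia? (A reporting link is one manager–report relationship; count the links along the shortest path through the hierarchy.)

Uri is 1 level below Dilnoza, and Talia is 1 level below Dilnoza (their lowest common manager). The shortest path runs up from Uri to Dilnoza and back down to Talia: 1 + 1 = 2 links.

2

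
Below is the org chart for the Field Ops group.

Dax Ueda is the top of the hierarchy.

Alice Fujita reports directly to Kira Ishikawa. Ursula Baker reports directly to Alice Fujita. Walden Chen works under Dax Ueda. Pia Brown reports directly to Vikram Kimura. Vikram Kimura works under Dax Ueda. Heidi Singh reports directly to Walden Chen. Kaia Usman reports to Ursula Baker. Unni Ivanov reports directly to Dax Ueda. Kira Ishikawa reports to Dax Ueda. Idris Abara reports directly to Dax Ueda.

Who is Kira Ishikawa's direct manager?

Kira Ishikawa reports directly to Dax Ueda.

Dax Ueda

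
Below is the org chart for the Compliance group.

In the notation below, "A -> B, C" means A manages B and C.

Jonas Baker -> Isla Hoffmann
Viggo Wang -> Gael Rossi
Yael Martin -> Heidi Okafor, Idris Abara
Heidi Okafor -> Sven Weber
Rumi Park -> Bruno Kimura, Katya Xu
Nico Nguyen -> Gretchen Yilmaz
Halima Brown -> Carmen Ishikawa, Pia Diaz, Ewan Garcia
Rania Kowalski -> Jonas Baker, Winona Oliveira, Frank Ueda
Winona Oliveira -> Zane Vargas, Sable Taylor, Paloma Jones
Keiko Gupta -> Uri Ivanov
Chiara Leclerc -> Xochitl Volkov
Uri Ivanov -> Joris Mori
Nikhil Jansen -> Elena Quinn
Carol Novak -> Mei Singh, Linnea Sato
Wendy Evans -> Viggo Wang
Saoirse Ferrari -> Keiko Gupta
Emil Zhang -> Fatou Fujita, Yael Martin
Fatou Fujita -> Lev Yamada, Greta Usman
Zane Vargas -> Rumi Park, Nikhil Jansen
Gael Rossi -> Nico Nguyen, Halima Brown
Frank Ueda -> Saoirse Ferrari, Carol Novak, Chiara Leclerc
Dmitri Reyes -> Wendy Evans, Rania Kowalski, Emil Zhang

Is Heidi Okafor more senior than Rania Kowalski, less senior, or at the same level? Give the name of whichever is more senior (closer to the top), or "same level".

Rania Kowalski

Heidi Okafor is 3 levels below Dmitri Reyes; Rania Kowalski is 1. Rania Kowalski is higher.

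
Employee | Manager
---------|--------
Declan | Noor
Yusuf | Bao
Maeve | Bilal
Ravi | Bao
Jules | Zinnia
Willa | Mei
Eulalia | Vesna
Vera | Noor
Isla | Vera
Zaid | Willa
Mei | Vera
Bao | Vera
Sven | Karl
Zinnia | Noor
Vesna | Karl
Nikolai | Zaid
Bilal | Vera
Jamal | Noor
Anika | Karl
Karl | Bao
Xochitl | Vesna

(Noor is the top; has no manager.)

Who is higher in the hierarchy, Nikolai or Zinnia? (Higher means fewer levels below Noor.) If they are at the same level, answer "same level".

Nikolai is 5 levels below Noor; Zinnia is 1. Zinnia is higher.

Zinnia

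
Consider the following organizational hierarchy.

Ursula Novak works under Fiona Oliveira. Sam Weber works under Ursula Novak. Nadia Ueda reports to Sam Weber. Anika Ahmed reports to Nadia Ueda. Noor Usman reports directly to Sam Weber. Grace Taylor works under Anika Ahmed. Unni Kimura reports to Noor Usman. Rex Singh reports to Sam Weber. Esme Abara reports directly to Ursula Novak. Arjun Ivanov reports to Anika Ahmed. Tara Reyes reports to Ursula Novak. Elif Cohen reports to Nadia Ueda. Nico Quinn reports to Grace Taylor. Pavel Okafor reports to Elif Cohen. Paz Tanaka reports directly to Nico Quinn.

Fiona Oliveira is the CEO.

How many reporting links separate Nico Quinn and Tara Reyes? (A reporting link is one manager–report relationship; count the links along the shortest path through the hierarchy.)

6

Nico Quinn is 5 levels below Ursula Novak, and Tara Reyes is 1 level below Ursula Novak (their lowest common manager). The shortest path runs up from Nico Quinn to Ursula Novak and back down to Tara Reyes: 5 + 1 = 6 links.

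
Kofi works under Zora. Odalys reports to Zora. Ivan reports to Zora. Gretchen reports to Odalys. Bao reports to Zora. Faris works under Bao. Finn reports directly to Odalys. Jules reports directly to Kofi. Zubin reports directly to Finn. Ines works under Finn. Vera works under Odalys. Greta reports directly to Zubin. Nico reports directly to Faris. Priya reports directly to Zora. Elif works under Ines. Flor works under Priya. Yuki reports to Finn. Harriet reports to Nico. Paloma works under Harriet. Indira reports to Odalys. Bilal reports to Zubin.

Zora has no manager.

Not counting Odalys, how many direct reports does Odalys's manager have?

4

Odalys reports to Zora. Zora's other direct reports are Kofi, Ivan, Bao, Priya — 4 peers.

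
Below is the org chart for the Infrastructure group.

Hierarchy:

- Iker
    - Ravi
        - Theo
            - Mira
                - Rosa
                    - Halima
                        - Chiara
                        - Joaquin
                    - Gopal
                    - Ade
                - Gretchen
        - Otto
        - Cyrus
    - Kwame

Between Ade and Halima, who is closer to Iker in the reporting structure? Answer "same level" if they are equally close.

Both Ade and Halima are 5 levels below Iker.

same level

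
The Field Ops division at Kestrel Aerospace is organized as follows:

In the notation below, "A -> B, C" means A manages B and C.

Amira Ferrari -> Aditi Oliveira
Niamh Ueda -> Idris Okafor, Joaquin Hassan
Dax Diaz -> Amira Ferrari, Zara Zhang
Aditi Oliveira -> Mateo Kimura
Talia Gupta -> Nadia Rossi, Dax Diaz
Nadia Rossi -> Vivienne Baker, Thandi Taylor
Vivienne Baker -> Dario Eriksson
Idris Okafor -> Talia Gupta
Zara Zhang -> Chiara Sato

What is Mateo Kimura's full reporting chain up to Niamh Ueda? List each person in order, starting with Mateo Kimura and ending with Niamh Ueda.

Mateo Kimura reports to Aditi Oliveira. Aditi Oliveira reports to Amira Ferrari. Amira Ferrari reports to Dax Diaz. Dax Diaz reports to Talia Gupta. Talia Gupta reports to Idris Okafor. Idris Okafor reports to Niamh Ueda. Niamh Ueda is at the top.

Mateo Kimura -> Aditi Oliveira -> Amira Ferrari -> Dax Diaz -> Talia Gupta -> Idris Okafor -> Niamh Ueda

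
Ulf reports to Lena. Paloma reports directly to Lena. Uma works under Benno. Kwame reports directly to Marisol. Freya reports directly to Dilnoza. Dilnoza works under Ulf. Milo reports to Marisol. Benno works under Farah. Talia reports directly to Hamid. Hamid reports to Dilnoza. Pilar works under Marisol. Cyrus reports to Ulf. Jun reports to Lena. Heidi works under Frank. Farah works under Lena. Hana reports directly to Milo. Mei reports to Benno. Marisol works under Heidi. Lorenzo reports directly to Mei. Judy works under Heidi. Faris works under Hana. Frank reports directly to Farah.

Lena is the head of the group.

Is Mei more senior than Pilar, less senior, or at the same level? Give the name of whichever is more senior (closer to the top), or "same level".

Mei is 3 levels below Lena; Pilar is 5. Mei is higher.

Mei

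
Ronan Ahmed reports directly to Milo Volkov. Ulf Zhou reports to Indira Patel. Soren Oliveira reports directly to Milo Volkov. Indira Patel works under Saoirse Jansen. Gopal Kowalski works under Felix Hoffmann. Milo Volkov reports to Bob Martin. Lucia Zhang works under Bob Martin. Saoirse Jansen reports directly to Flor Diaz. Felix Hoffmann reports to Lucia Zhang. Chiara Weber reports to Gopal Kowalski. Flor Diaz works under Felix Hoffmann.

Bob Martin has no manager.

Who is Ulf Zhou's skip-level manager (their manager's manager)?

Saoirse Jansen

Ulf Zhou reports to Indira Patel, and Indira Patel reports to Saoirse Jansen. So Ulf Zhou's skip-level manager is Saoirse Jansen.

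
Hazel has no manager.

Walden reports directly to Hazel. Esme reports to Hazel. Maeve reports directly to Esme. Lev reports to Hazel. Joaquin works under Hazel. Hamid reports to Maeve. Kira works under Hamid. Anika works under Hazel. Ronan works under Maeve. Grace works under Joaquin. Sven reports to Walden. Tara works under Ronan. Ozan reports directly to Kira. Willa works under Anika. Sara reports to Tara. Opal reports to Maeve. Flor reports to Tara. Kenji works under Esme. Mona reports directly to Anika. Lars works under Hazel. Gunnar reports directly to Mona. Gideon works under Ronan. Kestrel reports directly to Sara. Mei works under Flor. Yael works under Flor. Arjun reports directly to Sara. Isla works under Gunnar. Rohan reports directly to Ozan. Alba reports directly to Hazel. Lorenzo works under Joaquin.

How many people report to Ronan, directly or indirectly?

8

Ronan directly manages Tara, Gideon. Under Tara: Flor, Yael, Mei, Sara, Arjun, Kestrel (6). Gideon has no reports. So Ronan's organization is 2 direct reports plus everyone under them: 7 + 1 = 8.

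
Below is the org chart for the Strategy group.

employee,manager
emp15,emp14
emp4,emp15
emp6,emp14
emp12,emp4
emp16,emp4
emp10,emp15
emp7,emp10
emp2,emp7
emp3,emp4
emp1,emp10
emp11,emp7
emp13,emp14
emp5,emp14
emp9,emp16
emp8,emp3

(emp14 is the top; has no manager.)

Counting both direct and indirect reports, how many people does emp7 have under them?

emp7 directly manages emp2, emp11. emp2 has no reports. emp11 has no reports. So emp7's organization is 2 direct reports plus everyone under them: 1 + 1 = 2.

2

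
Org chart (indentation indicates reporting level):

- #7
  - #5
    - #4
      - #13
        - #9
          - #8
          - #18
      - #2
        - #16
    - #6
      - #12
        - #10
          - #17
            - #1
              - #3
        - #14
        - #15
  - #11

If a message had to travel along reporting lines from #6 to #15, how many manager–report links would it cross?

#15 is in #6's organization: the chain from #15 up to #6 is #15 → #12 → #6, which is 2 links.

2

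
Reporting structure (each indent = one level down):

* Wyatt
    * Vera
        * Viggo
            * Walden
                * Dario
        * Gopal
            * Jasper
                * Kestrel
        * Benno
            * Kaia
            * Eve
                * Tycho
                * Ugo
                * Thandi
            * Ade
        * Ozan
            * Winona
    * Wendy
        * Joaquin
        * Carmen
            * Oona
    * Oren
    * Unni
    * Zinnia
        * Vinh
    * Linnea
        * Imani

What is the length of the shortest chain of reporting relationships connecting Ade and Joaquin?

Ade is 3 levels below Wyatt, and Joaquin is 2 levels below Wyatt (their lowest common manager). The shortest path runs up from Ade to Wyatt and back down to Joaquin: 3 + 2 = 5 links.

5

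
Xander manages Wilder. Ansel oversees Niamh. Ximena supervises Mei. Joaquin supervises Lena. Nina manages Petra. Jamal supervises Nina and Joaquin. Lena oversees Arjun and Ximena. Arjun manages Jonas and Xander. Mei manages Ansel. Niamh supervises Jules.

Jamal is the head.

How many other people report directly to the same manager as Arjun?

Arjun reports to Lena. Lena's other direct reports are Ximena — 1 peer.

1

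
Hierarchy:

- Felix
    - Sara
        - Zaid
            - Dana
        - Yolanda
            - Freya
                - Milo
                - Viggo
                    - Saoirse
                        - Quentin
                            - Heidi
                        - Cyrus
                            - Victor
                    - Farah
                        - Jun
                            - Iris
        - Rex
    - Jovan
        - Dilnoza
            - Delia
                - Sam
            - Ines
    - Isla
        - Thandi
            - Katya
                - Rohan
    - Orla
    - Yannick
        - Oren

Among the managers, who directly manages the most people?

Felix

Direct-report counts: Felix has 5; Yannick has 1; Isla has 1; Thandi has 1; Katya has 1; Jovan has 1; Dilnoza has 2; Delia has 1; Sara has 3; Yolanda has 1; Freya has 2; Viggo has 2; Farah has 1; Jun has 1; Saoirse has 2; Cyrus has 1; Quentin has 1; Zaid has 1. The largest is 5, held by Felix.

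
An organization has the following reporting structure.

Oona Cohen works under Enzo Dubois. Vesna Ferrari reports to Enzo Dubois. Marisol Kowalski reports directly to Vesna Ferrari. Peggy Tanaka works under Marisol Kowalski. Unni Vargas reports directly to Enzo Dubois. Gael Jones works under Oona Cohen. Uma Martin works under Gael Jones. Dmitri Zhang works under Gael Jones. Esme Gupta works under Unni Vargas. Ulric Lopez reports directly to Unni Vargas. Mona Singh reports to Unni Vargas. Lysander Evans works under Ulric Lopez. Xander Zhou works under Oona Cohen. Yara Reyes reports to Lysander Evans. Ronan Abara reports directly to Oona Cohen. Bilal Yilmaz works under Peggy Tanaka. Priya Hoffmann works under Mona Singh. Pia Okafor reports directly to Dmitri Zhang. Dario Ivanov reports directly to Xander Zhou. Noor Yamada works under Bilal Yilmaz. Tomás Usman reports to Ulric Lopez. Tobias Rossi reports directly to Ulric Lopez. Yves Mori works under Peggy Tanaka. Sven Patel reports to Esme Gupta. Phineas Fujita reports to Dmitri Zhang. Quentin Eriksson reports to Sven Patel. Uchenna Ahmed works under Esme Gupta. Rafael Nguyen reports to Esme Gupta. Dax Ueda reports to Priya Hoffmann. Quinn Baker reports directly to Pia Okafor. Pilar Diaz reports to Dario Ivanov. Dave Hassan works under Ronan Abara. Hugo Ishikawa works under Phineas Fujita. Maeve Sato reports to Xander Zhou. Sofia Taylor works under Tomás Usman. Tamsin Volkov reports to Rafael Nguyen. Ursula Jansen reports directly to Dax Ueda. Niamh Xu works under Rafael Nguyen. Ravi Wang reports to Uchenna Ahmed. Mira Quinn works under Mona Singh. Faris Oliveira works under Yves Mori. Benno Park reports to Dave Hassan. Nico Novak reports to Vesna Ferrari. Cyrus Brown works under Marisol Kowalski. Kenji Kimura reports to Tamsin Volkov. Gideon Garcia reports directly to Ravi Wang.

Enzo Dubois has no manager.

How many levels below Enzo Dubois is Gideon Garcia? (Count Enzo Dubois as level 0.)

5

Chain from Gideon Garcia up to Enzo Dubois: Gideon Garcia → Ravi Wang → Uchenna Ahmed → Esme Gupta → Unni Vargas → Enzo Dubois. That is 5 steps up, so Gideon Garcia is 5 levels below Enzo Dubois.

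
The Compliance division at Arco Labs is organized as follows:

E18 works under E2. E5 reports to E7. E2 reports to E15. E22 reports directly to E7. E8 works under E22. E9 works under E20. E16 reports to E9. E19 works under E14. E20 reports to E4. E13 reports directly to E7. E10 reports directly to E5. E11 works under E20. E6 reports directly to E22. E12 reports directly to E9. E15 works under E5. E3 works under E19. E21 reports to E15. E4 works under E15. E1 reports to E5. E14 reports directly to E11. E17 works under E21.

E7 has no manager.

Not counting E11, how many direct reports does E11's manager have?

1

E11 reports to E20. E20's other direct reports are E9 — 1 peer.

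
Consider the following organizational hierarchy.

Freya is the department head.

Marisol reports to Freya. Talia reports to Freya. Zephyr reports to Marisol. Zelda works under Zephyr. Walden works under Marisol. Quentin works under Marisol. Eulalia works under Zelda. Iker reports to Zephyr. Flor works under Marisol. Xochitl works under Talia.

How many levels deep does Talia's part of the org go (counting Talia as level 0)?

1

The longest chain under Talia runs Talia → Xochitl, which is 1 level below Talia.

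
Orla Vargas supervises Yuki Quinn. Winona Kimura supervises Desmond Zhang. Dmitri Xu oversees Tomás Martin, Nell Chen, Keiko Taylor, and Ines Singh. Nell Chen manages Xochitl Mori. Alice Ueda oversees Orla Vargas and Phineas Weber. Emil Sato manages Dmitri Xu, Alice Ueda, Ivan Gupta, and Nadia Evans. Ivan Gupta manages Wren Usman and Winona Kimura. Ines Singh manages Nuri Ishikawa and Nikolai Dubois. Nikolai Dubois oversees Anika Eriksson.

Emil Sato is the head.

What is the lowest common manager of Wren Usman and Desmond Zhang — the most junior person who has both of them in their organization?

Ivan Gupta

Wren Usman's chain of managers is Ivan Gupta, Emil Sato. Desmond Zhang's chain of managers is Winona Kimura, Ivan Gupta, Emil Sato. The first manager that appears in both chains is Ivan Gupta.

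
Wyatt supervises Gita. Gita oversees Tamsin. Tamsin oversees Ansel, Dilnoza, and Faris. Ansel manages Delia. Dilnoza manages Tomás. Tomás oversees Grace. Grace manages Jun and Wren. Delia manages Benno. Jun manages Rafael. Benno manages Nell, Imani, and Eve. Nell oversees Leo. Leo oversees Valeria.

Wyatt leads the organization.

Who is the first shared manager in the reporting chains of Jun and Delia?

Jun's chain of managers is Grace, Tomás, Dilnoza, Tamsin, Gita, Wyatt. Delia's chain of managers is Ansel, Tamsin, Gita, Wyatt. The first manager that appears in both chains is Tamsin.

Tamsin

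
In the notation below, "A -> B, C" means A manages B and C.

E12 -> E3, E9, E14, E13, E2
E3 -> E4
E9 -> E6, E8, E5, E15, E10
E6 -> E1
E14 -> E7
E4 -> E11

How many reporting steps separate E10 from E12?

Chain from E10 up to E12: E10 → E9 → E12. That is 2 steps up, so E10 is 2 levels below E12.

2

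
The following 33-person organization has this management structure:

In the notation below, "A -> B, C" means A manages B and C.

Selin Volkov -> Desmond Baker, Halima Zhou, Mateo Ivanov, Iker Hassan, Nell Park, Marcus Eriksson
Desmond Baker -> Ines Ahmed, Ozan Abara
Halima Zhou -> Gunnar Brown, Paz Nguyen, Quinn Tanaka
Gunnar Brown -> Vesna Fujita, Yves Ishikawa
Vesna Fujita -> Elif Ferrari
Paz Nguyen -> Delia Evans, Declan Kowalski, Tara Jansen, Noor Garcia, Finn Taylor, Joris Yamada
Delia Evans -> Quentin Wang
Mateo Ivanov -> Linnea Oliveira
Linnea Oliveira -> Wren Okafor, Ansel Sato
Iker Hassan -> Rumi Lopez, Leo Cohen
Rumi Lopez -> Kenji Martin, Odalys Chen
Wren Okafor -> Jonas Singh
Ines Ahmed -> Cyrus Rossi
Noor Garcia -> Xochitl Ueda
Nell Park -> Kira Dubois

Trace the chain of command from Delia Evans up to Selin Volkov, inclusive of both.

Delia Evans -> Paz Nguyen -> Halima Zhou -> Selin Volkov

Delia Evans reports to Paz Nguyen. Paz Nguyen reports to Halima Zhou. Halima Zhou reports to Selin Volkov. Selin Volkov is at the top.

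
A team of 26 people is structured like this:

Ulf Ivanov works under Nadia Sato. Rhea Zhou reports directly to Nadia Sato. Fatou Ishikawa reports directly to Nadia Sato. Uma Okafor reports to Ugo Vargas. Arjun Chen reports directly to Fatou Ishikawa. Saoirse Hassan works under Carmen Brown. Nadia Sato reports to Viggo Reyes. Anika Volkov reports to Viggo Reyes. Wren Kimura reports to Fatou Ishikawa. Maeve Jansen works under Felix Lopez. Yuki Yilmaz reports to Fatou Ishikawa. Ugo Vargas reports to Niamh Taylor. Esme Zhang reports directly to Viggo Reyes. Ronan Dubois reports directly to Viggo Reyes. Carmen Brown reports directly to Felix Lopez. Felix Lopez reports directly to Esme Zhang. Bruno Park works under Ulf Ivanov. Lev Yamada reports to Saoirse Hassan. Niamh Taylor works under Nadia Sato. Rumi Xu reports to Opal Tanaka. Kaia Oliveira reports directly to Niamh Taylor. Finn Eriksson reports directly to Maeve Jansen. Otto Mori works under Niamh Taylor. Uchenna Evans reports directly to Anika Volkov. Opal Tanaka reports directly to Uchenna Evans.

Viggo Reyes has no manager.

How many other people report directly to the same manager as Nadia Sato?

3

Nadia Sato reports to Viggo Reyes. Viggo Reyes's other direct reports are Esme Zhang, Ronan Dubois, Anika Volkov — 3 peers.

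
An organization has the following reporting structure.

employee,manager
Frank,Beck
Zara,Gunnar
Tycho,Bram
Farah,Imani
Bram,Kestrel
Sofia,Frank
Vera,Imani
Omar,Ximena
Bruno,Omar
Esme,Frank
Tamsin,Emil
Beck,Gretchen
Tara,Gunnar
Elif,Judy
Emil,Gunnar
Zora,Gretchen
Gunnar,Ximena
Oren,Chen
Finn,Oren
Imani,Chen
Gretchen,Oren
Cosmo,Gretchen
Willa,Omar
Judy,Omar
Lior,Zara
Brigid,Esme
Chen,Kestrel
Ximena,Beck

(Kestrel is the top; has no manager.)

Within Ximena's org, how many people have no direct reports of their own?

The people in Ximena's organization with no one reporting to them are Lior, Tamsin, Tara, Bruno, Willa, Elif. That is 6.

6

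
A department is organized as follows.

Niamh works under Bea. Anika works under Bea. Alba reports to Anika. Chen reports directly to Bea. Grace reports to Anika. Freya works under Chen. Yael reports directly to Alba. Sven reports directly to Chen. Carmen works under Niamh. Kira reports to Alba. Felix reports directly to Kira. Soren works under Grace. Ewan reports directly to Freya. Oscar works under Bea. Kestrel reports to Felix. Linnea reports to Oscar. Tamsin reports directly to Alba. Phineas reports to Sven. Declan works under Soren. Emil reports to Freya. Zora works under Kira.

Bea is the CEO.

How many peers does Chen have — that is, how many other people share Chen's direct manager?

3

Chen reports to Bea. Bea's other direct reports are Niamh, Anika, Oscar — 3 peers.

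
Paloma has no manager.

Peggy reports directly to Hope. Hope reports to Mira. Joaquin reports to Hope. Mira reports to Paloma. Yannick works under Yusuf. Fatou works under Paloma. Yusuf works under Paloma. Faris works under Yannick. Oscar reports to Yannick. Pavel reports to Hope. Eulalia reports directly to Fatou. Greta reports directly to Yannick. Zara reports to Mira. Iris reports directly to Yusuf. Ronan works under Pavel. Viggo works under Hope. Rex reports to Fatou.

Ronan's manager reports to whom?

Hope

Ronan reports to Pavel, and Pavel reports to Hope. So Ronan's skip-level manager is Hope.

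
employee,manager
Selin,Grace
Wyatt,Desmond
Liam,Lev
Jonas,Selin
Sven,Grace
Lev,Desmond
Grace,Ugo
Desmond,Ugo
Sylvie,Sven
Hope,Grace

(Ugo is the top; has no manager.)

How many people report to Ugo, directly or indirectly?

10

Ugo directly manages Grace, Desmond. Under Grace: Selin, Jonas, Hope, Sven, Sylvie (5). Under Desmond: Lev, Liam, Wyatt (3). So Ugo's organization is 2 direct reports plus everyone under them: 6 + 4 = 10.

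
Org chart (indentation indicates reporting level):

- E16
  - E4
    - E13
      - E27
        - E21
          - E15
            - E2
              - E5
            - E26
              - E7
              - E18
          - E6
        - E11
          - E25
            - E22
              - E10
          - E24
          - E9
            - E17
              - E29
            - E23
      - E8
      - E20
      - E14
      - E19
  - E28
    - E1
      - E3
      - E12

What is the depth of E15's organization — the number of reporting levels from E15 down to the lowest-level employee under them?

2

The longest chain under E15 runs E15 → E26 → E18, which is 2 levels below E15.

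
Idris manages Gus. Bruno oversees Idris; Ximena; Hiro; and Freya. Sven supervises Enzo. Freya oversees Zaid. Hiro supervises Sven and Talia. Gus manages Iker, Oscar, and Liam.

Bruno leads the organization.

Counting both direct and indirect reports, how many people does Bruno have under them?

Bruno directly manages Hiro, Ximena, Idris, Freya. Under Hiro: Talia, Sven, Enzo (3). Ximena has no reports. Under Idris: Gus, Liam, Oscar, Iker (4). Under Freya: Zaid (1). So Bruno's organization is 4 direct reports plus everyone under them: 4 + 1 + 5 + 2 = 12.

12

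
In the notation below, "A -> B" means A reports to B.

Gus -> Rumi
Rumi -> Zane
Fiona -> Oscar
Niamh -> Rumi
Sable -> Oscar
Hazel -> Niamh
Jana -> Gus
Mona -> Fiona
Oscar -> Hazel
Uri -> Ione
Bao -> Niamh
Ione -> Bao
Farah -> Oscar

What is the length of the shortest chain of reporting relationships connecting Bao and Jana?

Bao is 2 levels below Rumi, and Jana is 2 levels below Rumi (their lowest common manager). The shortest path runs up from Bao to Rumi and back down to Jana: 2 + 2 = 4 links.

4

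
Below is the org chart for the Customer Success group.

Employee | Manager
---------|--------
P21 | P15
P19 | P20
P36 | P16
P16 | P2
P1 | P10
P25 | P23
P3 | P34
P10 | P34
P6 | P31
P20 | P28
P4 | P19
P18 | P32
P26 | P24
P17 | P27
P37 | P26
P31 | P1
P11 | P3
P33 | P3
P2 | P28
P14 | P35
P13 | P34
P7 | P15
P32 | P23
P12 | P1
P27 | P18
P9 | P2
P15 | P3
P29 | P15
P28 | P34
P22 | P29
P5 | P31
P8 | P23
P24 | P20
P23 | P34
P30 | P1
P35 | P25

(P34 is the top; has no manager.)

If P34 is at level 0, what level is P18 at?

Chain from P18 up to P34: P18 → P32 → P23 → P34. That is 3 steps up, so P18 is 3 levels below P34.

3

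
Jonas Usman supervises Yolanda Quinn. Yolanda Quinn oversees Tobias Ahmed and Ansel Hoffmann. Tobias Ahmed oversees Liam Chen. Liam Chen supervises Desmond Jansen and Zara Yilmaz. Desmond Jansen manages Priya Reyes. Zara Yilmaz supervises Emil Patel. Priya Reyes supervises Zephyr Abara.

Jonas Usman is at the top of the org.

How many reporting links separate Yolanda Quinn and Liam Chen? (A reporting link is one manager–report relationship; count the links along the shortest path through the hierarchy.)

2

Liam Chen is in Yolanda Quinn's organization: the chain from Liam Chen up to Yolanda Quinn is Liam Chen → Tobias Ahmed → Yolanda Quinn, which is 2 links.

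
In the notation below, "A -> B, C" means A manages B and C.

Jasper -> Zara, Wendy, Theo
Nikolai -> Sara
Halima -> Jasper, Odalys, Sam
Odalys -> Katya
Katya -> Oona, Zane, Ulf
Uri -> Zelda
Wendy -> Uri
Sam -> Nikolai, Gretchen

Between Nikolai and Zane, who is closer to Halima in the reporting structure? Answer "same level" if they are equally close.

Nikolai is 2 levels below Halima; Zane is 3. Nikolai is higher.

Nikolai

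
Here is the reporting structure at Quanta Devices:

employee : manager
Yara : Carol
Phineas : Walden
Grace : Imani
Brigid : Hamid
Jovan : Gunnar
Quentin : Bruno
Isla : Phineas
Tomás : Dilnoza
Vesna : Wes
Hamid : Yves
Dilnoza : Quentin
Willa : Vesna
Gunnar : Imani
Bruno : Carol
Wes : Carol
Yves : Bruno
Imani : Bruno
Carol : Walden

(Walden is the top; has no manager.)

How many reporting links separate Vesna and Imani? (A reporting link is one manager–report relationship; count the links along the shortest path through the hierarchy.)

Vesna is 2 levels below Carol, and Imani is 2 levels below Carol (their lowest common manager). The shortest path runs up from Vesna to Carol and back down to Imani: 2 + 2 = 4 links.

4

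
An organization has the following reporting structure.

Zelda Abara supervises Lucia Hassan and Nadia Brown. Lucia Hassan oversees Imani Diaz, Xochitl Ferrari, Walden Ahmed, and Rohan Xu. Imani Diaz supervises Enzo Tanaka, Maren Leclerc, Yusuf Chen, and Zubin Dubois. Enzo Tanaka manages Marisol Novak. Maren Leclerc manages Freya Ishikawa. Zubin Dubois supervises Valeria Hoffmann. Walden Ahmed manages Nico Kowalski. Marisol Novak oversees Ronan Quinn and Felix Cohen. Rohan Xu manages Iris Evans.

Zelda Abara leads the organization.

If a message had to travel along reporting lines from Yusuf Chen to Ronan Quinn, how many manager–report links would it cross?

4

Yusuf Chen is 1 level below Imani Diaz, and Ronan Quinn is 3 levels below Imani Diaz (their lowest common manager). The shortest path runs up from Yusuf Chen to Imani Diaz and back down to Ronan Quinn: 1 + 3 = 4 links.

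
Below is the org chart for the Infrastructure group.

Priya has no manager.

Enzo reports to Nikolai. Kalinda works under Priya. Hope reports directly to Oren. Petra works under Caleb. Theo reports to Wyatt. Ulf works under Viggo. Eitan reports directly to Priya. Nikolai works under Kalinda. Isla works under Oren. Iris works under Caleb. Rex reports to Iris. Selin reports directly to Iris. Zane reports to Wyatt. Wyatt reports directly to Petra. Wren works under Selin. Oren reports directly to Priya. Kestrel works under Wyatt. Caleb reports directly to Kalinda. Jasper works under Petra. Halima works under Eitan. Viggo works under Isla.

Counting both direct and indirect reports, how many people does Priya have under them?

Priya directly manages Oren, Kalinda, Eitan. Under Oren: Isla, Viggo, Ulf, Hope (4). Under Kalinda: Nikolai, Enzo, Caleb, Iris, Rex, Selin, Wren, Petra, Wyatt, Theo, Zane, Kestrel, Jasper (13). Under Eitan: Halima (1). So Priya's organization is 3 direct reports plus everyone under them: 5 + 14 + 2 = 21.

21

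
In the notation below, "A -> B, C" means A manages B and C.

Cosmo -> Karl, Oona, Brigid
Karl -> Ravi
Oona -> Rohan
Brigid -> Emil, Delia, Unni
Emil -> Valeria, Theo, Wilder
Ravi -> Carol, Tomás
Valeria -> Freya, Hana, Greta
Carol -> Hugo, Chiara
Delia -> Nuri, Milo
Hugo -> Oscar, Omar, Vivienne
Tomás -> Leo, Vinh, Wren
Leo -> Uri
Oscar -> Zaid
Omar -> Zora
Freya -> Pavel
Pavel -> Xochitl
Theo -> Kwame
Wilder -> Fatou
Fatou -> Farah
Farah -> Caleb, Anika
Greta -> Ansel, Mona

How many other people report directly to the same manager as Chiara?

1

Chiara reports to Carol. Carol's other direct reports are Hugo — 1 peer.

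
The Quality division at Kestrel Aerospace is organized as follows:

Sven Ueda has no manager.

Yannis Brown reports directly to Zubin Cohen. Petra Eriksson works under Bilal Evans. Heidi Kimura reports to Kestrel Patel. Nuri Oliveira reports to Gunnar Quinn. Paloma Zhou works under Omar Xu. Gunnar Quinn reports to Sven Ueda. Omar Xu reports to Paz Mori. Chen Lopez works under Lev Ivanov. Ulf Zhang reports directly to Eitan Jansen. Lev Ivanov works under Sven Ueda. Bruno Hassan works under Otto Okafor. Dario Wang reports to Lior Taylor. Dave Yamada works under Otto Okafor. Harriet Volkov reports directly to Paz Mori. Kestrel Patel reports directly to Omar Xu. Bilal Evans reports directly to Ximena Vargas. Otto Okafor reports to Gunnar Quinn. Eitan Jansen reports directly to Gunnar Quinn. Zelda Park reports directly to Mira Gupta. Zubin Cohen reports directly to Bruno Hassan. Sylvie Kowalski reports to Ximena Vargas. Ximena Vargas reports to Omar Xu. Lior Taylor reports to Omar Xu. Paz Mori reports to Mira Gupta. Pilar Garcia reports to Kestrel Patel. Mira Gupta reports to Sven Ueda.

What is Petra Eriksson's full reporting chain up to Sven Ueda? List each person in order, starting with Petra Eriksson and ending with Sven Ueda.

Petra Eriksson reports to Bilal Evans. Bilal Evans reports to Ximena Vargas. Ximena Vargas reports to Omar Xu. Omar Xu reports to Paz Mori. Paz Mori reports to Mira Gupta. Mira Gupta reports to Sven Ueda. Sven Ueda is at the top.

Petra Eriksson -> Bilal Evans -> Ximena Vargas -> Omar Xu -> Paz Mori -> Mira Gupta -> Sven Ueda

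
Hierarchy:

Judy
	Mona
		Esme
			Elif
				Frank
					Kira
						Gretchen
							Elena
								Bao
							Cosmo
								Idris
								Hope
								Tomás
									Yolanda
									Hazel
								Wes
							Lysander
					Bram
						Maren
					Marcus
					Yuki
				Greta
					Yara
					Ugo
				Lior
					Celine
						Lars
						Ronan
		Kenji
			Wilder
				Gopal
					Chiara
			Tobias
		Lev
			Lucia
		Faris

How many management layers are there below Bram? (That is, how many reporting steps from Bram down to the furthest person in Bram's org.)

The longest chain under Bram runs Bram → Maren, which is 1 level below Bram.

1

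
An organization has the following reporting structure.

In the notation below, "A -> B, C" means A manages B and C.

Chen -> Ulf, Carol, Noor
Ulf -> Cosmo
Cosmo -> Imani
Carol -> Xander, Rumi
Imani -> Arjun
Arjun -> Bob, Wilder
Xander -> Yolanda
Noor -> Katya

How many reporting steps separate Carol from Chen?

1

Chain from Carol up to Chen: Carol → Chen. That is 1 step up, so Carol is 1 level below Chen.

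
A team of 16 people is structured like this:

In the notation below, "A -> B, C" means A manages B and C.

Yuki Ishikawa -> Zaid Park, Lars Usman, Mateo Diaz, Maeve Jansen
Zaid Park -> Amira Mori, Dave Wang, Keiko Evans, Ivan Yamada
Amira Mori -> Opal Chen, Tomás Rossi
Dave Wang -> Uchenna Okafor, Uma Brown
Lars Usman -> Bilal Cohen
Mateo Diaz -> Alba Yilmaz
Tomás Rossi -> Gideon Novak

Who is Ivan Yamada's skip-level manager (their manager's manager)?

Yuki Ishikawa

Ivan Yamada reports to Zaid Park, and Zaid Park reports to Yuki Ishikawa. So Ivan Yamada's skip-level manager is Yuki Ishikawa.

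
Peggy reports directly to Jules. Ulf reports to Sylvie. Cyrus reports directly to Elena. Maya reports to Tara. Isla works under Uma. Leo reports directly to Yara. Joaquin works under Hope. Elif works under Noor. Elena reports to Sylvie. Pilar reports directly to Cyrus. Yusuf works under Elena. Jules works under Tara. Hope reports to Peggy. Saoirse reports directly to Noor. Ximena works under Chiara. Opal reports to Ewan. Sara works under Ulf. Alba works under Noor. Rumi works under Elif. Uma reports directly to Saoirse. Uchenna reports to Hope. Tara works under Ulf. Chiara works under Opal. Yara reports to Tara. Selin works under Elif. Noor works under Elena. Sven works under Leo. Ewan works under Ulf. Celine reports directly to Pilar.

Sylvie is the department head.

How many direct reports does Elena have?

Elena directly manages Noor, Cyrus, Yusuf. That is 3 direct reports.

3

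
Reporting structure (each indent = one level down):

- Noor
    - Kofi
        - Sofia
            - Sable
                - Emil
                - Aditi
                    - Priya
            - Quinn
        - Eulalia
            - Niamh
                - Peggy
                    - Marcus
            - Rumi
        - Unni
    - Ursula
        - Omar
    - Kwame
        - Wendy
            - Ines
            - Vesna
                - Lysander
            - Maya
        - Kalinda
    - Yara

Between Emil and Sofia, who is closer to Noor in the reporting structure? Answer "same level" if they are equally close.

Sofia

Emil is 4 levels below Noor; Sofia is 2. Sofia is higher.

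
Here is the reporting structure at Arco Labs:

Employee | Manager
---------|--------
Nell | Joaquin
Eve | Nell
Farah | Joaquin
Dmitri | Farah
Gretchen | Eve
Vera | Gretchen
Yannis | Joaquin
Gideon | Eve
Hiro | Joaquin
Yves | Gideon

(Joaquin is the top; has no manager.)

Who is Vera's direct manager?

Vera reports directly to Gretchen.

Gretchen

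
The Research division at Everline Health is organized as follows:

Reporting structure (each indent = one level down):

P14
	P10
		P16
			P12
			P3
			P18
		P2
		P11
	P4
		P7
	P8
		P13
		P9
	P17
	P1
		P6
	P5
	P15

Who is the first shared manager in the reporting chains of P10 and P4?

P14

P10's chain of managers is P14. P4's chain of managers is P14. The first manager that appears in both chains is P14.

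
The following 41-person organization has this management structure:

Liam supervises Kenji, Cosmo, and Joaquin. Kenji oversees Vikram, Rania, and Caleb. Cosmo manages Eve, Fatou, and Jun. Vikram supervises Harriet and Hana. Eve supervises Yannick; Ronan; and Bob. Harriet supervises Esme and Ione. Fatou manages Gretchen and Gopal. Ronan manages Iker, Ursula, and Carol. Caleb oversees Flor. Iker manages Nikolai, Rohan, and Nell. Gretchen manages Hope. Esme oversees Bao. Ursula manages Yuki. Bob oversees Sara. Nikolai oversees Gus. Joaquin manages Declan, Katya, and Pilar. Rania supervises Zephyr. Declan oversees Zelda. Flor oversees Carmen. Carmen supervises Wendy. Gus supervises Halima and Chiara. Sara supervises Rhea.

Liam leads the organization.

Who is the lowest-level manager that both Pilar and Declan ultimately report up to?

Joaquin

Pilar's chain of managers is Joaquin, Liam. Declan's chain of managers is Joaquin, Liam. The first manager that appears in both chains is Joaquin.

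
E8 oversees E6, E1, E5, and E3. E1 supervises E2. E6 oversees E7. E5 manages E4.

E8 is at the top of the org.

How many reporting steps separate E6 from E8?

Chain from E6 up to E8: E6 → E8. That is 1 step up, so E6 is 1 level below E8.

1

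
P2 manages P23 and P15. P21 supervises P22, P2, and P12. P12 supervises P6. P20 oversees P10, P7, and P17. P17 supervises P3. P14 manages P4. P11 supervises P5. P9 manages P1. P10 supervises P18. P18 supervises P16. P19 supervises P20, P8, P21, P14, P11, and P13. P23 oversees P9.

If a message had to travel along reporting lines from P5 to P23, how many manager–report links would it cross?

5

P5 is 2 levels below P19, and P23 is 3 levels below P19 (their lowest common manager). The shortest path runs up from P5 to P19 and back down to P23: 2 + 3 = 5 links.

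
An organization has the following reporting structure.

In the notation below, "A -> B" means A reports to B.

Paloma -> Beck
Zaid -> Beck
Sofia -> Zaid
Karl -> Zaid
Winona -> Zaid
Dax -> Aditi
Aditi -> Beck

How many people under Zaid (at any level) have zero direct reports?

The people in Zaid's organization with no one reporting to them are Karl, Sofia, Winona. That is 3.

3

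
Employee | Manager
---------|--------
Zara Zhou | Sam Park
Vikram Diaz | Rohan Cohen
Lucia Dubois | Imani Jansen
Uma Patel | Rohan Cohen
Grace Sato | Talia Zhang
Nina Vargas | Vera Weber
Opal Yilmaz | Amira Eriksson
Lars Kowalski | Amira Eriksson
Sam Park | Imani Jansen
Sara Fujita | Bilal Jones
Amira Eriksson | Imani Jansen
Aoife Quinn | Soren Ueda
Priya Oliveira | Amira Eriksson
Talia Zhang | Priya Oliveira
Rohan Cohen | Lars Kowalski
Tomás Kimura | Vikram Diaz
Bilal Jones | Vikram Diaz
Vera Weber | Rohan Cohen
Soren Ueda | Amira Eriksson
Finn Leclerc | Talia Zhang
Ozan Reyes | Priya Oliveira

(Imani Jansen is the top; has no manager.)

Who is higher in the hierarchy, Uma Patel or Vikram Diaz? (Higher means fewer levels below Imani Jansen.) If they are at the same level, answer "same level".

Both Uma Patel and Vikram Diaz are 4 levels below Imani Jansen.

same level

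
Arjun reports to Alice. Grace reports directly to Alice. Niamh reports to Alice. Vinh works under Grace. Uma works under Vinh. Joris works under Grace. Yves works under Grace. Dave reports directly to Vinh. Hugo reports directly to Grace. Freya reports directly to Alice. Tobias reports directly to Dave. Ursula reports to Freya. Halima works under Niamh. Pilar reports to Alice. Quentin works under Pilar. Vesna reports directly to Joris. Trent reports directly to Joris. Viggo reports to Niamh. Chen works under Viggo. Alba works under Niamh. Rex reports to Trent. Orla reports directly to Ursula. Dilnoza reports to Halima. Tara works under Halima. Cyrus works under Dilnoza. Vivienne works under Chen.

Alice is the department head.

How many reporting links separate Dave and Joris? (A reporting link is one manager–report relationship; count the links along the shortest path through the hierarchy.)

Dave is 2 levels below Grace, and Joris is 1 level below Grace (their lowest common manager). The shortest path runs up from Dave to Grace and back down to Joris: 2 + 1 = 3 links.

3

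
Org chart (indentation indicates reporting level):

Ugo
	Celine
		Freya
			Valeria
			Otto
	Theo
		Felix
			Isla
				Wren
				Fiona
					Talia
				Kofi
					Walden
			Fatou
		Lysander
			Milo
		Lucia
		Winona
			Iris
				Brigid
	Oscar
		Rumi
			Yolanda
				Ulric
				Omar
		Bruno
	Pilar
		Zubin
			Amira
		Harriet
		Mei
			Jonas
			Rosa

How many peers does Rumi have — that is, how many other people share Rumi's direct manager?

1

Rumi reports to Oscar. Oscar's other direct reports are Bruno — 1 peer.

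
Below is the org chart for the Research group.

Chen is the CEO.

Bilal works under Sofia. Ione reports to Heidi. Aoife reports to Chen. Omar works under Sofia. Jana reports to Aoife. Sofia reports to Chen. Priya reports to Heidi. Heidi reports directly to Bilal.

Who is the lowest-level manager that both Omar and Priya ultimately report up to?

Omar's chain of managers is Sofia, Chen. Priya's chain of managers is Heidi, Bilal, Sofia, Chen. The first manager that appears in both chains is Sofia.

Sofia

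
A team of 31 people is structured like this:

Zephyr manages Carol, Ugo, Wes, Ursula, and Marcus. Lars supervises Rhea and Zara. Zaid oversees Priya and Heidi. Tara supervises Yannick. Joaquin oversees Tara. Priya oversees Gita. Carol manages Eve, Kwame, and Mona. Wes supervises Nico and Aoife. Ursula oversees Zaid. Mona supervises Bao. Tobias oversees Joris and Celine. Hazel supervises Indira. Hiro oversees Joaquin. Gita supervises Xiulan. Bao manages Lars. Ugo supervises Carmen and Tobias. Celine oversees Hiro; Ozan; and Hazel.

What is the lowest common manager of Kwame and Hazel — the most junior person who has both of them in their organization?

Zephyr

Kwame's chain of managers is Carol, Zephyr. Hazel's chain of managers is Celine, Tobias, Ugo, Zephyr. The first manager that appears in both chains is Zephyr.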